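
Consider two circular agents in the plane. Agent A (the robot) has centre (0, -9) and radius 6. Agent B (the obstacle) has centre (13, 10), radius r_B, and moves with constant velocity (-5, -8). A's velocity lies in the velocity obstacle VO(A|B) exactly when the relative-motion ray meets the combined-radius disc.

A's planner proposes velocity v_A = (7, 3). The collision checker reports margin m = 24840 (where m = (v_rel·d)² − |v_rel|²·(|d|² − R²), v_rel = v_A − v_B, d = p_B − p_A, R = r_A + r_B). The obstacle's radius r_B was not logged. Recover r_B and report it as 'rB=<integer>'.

m = 24840
d = (13, 19);  v_rel = (12, 11),  |v_rel|² = 265
v_rel×d = (12)·(19) − (11)·(13) = 85
since m = R²·265 − 85²:  R² = (7225 + 24840) / 265 = 121
R = √121 = 11  ⇒  r_B = 11 − 6 = 5

rB=5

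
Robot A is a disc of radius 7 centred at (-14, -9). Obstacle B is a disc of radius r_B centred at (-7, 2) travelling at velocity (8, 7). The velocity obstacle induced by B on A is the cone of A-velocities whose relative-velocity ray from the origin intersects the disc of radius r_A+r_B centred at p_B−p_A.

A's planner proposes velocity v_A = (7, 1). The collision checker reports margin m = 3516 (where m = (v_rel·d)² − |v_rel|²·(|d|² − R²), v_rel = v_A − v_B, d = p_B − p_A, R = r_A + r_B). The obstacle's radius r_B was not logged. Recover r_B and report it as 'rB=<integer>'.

m = 3516
d = (7, 11);  v_rel = (-1, -6),  |v_rel|² = 37
v_rel×d = (-1)·(11) − (-6)·(7) = 31
since m = R²·37 − 31²:  R² = (961 + 3516) / 37 = 121
R = √121 = 11  ⇒  r_B = 11 − 7 = 4

rB=4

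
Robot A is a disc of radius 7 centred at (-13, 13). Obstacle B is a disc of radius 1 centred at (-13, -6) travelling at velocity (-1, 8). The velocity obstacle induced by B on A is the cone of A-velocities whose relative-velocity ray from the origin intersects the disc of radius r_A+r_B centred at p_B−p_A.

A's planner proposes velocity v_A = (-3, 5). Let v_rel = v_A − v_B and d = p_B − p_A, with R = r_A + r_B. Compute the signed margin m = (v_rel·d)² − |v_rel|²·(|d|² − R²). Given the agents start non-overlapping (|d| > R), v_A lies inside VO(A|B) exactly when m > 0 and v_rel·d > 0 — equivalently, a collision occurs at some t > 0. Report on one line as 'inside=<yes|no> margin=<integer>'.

d = (0, -19),  |d|² = 361;  R = 7+1 = 8,  c = 361−8² = 297
v_rel = (-2, -3),  |v_rel|² = 13;  v_rel·d = (-2)·(0) + (-3)·(-19) = 57
13·t² − 114·t + 297 = 0  ⇒  m = 57² − 13·297 = -612
m = -612 < 0,  v_rel·d = 57 > 0  ⇒  outside

inside=no margin=-612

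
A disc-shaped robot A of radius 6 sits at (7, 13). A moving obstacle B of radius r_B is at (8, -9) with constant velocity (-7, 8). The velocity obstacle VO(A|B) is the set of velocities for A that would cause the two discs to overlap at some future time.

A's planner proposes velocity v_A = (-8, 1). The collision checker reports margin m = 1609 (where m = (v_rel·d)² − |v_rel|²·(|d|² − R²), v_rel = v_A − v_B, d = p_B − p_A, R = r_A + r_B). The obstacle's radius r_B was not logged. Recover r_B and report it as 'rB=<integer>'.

m = 1609
d = (1, -22);  v_rel = (-1, -7),  |v_rel|² = 50
v_rel×d = (-1)·(-22) − (-7)·(1) = 29
since m = R²·50 − 29²:  R² = (841 + 1609) / 50 = 49
R = √49 = 7  ⇒  r_B = 7 − 6 = 1

rB=1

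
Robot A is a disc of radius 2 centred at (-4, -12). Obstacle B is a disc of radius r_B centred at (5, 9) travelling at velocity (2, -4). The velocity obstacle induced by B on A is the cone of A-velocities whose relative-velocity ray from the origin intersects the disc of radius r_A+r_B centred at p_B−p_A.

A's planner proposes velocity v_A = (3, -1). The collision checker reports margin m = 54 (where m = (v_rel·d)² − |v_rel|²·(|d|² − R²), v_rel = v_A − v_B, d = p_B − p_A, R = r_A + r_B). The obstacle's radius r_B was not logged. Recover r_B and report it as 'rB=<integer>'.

m = 54
d = (9, 21);  v_rel = (1, 3),  |v_rel|² = 10
v_rel×d = (1)·(21) − (3)·(9) = -6
since m = R²·10 − (-6)²:  R² = (36 + 54) / 10 = 9
R = √9 = 3  ⇒  r_B = 3 − 2 = 1

rB=1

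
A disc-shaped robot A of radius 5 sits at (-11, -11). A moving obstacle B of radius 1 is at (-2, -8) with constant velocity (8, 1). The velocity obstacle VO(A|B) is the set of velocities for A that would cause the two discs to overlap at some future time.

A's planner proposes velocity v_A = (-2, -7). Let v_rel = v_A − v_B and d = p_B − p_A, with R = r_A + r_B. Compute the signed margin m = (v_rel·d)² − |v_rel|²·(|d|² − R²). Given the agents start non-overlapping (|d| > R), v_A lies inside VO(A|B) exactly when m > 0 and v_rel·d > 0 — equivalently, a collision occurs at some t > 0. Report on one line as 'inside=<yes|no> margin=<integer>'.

d = (9, 3),  |d|² = 90;  R = 5+1 = 6,  c = 90−6² = 54
v_rel = (-10, -8),  |v_rel|² = 164;  v_rel·d = (-10)·(9) + (-8)·(3) = -114
164·t² + 228·t + 54 = 0  ⇒  m = (-114)² − 164·54 = 4140
m = 4140 > 0,  v_rel·d = -114 < 0  ⇒  outside

inside=no margin=4140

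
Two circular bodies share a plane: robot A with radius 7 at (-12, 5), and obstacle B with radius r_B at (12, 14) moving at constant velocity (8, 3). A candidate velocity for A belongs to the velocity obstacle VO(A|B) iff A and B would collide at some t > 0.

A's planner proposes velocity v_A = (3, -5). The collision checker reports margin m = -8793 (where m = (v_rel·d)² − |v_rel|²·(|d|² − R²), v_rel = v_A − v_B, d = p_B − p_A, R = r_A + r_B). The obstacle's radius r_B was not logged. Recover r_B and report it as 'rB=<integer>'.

m = -8793
d = (24, 9);  v_rel = (-5, -8),  |v_rel|² = 89
v_rel×d = (-5)·(9) − (-8)·(24) = 147
since m = R²·89 − 147²:  R² = (21609 + -8793) / 89 = 144
R = √144 = 12  ⇒  r_B = 12 − 7 = 5

rB=5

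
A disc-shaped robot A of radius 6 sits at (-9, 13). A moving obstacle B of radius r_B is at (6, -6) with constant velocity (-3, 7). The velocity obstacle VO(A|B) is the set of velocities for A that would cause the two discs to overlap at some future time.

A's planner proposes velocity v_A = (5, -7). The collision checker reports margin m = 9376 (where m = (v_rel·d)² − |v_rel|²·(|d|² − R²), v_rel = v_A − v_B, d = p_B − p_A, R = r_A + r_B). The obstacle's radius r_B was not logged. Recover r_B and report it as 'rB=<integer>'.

m = 9376
d = (15, -19);  v_rel = (8, -14),  |v_rel|² = 260
v_rel×d = (8)·(-19) − (-14)·(15) = 58
since m = R²·260 − 58²:  R² = (3364 + 9376) / 260 = 49
R = √49 = 7  ⇒  r_B = 7 − 6 = 1

rB=1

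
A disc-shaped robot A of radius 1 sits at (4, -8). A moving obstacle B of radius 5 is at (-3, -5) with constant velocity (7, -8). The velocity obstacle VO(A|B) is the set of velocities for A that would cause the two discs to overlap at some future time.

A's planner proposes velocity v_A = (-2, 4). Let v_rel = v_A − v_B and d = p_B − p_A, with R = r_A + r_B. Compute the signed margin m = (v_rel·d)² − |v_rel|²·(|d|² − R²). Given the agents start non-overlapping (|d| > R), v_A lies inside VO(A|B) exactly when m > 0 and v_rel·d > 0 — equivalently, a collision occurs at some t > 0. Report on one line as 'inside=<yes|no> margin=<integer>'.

d = (-7, 3),  |d|² = 58;  R = 1+5 = 6,  c = 58−6² = 22
v_rel = (-9, 12),  |v_rel|² = 225;  v_rel·d = (-9)·(-7) + (12)·(3) = 99
225·t² − 198·t + 22 = 0  ⇒  m = 99² − 225·22 = 4851
m = 4851 > 0,  v_rel·d = 99 > 0  ⇒  inside

inside=yes margin=4851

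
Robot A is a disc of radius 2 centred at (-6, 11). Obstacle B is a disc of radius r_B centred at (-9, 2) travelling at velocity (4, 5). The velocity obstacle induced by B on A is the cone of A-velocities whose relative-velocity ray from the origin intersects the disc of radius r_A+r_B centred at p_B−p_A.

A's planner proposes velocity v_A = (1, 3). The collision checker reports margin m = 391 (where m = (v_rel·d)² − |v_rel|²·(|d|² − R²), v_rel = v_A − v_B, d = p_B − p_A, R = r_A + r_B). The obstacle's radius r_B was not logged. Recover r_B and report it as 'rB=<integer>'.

m = 391
d = (-3, -9);  v_rel = (-3, -2),  |v_rel|² = 13
v_rel×d = (-3)·(-9) − (-2)·(-3) = 21
since m = R²·13 − 21²:  R² = (441 + 391) / 13 = 64
R = √64 = 8  ⇒  r_B = 8 − 2 = 6

rB=6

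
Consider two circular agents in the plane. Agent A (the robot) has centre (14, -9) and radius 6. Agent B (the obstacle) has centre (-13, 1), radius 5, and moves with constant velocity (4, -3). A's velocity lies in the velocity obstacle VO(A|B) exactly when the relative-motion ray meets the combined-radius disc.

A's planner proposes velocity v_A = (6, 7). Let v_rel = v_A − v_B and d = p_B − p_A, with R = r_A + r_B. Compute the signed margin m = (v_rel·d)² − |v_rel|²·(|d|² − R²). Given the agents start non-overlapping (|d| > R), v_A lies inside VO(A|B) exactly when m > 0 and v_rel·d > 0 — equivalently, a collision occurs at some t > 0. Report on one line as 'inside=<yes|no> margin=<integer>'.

d = (-27, 10),  |d|² = 829;  R = 6+5 = 11,  c = 829−11² = 708
v_rel = (2, 10),  |v_rel|² = 104;  v_rel·d = (2)·(-27) + (10)·(10) = 46
104·t² − 92·t + 708 = 0  ⇒  m = 46² − 104·708 = -71516
m = -71516 < 0,  v_rel·d = 46 > 0  ⇒  outside

inside=no margin=-71516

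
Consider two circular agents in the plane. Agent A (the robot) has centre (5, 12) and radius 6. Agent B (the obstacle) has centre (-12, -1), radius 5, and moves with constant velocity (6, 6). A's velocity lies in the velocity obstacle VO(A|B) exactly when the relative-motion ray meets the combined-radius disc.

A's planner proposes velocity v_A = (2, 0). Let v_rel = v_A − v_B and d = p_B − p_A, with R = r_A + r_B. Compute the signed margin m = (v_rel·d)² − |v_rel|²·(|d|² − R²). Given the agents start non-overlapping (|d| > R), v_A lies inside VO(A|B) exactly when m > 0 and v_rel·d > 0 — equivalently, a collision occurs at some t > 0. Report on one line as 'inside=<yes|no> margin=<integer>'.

d = (-17, -13),  |d|² = 458;  R = 6+5 = 11,  c = 458−11² = 337
v_rel = (-4, -6),  |v_rel|² = 52;  v_rel·d = (-4)·(-17) + (-6)·(-13) = 146
52·t² − 292·t + 337 = 0  ⇒  m = 146² − 52·337 = 3792
m = 3792 > 0,  v_rel·d = 146 > 0  ⇒  inside

inside=yes margin=3792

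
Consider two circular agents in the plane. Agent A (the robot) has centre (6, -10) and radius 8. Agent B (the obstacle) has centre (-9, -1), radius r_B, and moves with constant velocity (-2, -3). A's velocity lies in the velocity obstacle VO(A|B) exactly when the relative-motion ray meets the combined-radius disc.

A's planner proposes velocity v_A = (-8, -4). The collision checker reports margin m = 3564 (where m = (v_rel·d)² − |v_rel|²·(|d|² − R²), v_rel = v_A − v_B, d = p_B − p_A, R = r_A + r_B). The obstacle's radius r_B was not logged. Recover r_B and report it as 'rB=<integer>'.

m = 3564
d = (-15, 9);  v_rel = (-6, -1),  |v_rel|² = 37
v_rel×d = (-6)·(9) − (-1)·(-15) = -69
since m = R²·37 − (-69)²:  R² = (4761 + 3564) / 37 = 225
R = √225 = 15  ⇒  r_B = 15 − 8 = 7

rB=7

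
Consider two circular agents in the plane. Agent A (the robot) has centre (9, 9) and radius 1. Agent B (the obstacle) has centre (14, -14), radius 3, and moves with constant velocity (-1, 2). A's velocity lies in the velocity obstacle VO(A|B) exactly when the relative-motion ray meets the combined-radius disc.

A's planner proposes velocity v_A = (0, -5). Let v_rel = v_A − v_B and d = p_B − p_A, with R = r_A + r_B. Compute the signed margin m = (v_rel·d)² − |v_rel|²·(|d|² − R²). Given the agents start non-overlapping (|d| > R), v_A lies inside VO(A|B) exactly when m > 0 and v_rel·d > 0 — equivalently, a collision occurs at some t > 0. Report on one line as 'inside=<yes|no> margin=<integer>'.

d = (5, -23),  |d|² = 554;  R = 1+3 = 4,  c = 554−4² = 538
v_rel = (1, -7),  |v_rel|² = 50;  v_rel·d = (1)·(5) + (-7)·(-23) = 166
50·t² − 332·t + 538 = 0  ⇒  m = 166² − 50·538 = 656
m = 656 > 0,  v_rel·d = 166 > 0  ⇒  inside

inside=yes margin=656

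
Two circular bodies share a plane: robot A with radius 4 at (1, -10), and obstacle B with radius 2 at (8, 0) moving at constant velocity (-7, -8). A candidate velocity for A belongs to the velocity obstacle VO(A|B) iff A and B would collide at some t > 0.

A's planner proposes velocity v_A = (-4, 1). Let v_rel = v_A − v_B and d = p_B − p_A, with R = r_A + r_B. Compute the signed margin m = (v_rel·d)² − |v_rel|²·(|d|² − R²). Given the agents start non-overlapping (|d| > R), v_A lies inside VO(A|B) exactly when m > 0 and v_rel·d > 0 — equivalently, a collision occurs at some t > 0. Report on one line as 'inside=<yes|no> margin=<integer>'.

d = (7, 10),  |d|² = 149;  R = 4+2 = 6,  c = 149−6² = 113
v_rel = (3, 9),  |v_rel|² = 90;  v_rel·d = (3)·(7) + (9)·(10) = 111
90·t² − 222·t + 113 = 0  ⇒  m = 111² − 90·113 = 2151
m = 2151 > 0,  v_rel·d = 111 > 0  ⇒  inside

inside=yes margin=2151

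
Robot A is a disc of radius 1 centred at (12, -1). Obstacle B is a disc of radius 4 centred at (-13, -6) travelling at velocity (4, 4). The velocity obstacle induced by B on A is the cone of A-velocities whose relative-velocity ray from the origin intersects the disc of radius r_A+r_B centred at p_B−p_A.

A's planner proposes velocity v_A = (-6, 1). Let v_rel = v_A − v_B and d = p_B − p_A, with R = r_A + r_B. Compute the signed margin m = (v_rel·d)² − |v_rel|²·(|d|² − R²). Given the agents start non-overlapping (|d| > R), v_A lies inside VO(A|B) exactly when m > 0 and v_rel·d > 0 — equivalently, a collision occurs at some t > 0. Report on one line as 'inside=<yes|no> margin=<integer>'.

d = (-25, -5),  |d|² = 650;  R = 1+4 = 5,  c = 650−5² = 625
v_rel = (-10, -3),  |v_rel|² = 109;  v_rel·d = (-10)·(-25) + (-3)·(-5) = 265
109·t² − 530·t + 625 = 0  ⇒  m = 265² − 109·625 = 2100
m = 2100 > 0,  v_rel·d = 265 > 0  ⇒  inside

inside=yes margin=2100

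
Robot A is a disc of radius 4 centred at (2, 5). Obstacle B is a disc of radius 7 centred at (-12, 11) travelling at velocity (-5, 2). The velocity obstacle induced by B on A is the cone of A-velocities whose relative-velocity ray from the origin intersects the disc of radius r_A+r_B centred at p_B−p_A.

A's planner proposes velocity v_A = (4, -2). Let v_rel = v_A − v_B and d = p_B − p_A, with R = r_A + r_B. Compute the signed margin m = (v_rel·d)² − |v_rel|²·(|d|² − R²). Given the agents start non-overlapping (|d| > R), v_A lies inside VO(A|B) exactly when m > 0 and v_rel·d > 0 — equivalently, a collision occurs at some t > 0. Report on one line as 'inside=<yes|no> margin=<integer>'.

d = (-14, 6),  |d|² = 232;  R = 4+7 = 11,  c = 232−11² = 111
v_rel = (9, -4),  |v_rel|² = 97;  v_rel·d = (9)·(-14) + (-4)·(6) = -150
97·t² + 300·t + 111 = 0  ⇒  m = (-150)² − 97·111 = 11733
m = 11733 > 0,  v_rel·d = -150 < 0  ⇒  outside

inside=no margin=11733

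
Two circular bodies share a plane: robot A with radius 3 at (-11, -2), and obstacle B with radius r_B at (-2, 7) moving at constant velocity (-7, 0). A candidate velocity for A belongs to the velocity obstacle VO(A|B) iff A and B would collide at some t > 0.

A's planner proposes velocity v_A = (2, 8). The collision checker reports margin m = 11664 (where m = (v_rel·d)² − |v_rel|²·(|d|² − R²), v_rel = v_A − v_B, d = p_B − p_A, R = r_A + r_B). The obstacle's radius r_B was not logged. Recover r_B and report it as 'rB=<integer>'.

m = 11664
d = (9, 9);  v_rel = (9, 8),  |v_rel|² = 145
v_rel×d = (9)·(9) − (8)·(9) = 9
since m = R²·145 − 9²:  R² = (81 + 11664) / 145 = 81
R = √81 = 9  ⇒  r_B = 9 − 3 = 6

rB=6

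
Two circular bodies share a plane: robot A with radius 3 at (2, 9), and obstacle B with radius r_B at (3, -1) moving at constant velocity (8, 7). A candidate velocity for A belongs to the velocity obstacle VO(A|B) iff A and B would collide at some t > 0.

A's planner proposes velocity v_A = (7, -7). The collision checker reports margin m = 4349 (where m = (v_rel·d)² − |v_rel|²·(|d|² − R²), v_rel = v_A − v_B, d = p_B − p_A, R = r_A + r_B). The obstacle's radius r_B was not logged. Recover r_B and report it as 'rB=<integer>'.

m = 4349
d = (1, -10);  v_rel = (-1, -14),  |v_rel|² = 197
v_rel×d = (-1)·(-10) − (-14)·(1) = 24
since m = R²·197 − 24²:  R² = (576 + 4349) / 197 = 25
R = √25 = 5  ⇒  r_B = 5 − 3 = 2

rB=2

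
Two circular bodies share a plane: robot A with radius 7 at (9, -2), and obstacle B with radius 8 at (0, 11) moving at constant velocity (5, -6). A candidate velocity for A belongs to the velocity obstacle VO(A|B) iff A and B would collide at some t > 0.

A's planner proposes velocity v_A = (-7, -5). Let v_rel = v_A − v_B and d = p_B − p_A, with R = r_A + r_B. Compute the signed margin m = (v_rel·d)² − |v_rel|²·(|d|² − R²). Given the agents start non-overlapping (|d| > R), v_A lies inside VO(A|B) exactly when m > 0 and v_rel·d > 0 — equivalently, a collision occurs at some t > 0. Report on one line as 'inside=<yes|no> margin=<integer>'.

d = (-9, 13),  |d|² = 250;  R = 7+8 = 15,  c = 250−15² = 25
v_rel = (-12, 1),  |v_rel|² = 145;  v_rel·d = (-12)·(-9) + (1)·(13) = 121
145·t² − 242·t + 25 = 0  ⇒  m = 121² − 145·25 = 11016
m = 11016 > 0,  v_rel·d = 121 > 0  ⇒  inside

inside=yes margin=11016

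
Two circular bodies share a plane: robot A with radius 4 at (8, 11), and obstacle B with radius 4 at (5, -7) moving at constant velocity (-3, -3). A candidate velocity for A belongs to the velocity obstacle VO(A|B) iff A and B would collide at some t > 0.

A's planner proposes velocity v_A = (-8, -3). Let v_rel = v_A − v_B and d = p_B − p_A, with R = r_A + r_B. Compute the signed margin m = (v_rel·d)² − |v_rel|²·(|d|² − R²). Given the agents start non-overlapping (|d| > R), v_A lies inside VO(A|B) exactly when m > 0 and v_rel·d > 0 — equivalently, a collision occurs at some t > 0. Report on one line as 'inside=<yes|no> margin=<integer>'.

d = (-3, -18),  |d|² = 333;  R = 4+4 = 8,  c = 333−8² = 269
v_rel = (-5, 0),  |v_rel|² = 25;  v_rel·d = (-5)·(-3) + (0)·(-18) = 15
25·t² − 30·t + 269 = 0  ⇒  m = 15² − 25·269 = -6500
m = -6500 < 0,  v_rel·d = 15 > 0  ⇒  outside

inside=no margin=-6500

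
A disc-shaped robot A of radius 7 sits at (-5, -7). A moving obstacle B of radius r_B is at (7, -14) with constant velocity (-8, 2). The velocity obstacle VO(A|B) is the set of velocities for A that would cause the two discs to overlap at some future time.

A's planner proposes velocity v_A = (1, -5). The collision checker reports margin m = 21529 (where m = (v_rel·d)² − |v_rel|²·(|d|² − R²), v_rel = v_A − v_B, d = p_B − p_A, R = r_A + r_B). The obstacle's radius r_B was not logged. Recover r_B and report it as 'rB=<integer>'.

m = 21529
d = (12, -7);  v_rel = (9, -7),  |v_rel|² = 130
v_rel×d = (9)·(-7) − (-7)·(12) = 21
since m = R²·130 − 21²:  R² = (441 + 21529) / 130 = 169
R = √169 = 13  ⇒  r_B = 13 − 7 = 6

rB=6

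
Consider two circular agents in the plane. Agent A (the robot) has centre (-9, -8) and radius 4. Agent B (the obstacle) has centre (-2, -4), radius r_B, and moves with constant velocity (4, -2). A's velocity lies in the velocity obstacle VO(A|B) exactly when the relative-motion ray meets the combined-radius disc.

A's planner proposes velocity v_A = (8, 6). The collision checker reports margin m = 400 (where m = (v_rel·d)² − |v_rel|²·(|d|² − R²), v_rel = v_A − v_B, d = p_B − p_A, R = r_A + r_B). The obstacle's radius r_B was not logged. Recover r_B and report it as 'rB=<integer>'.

m = 400
d = (7, 4);  v_rel = (4, 8),  |v_rel|² = 80
v_rel×d = (4)·(4) − (8)·(7) = -40
since m = R²·80 − (-40)²:  R² = (1600 + 400) / 80 = 25
R = √25 = 5  ⇒  r_B = 5 − 4 = 1

rB=1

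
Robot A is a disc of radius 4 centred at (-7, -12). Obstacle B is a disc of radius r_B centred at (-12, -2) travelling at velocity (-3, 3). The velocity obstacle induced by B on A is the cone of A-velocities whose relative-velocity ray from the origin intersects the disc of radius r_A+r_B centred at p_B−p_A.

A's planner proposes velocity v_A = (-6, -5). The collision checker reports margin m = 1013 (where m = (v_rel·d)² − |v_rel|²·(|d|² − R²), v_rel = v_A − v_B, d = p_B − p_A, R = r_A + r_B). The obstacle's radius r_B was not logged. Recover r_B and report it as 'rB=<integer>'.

m = 1013
d = (-5, 10);  v_rel = (-3, -8),  |v_rel|² = 73
v_rel×d = (-3)·(10) − (-8)·(-5) = -70
since m = R²·73 − (-70)²:  R² = (4900 + 1013) / 73 = 81
R = √81 = 9  ⇒  r_B = 9 − 4 = 5

rB=5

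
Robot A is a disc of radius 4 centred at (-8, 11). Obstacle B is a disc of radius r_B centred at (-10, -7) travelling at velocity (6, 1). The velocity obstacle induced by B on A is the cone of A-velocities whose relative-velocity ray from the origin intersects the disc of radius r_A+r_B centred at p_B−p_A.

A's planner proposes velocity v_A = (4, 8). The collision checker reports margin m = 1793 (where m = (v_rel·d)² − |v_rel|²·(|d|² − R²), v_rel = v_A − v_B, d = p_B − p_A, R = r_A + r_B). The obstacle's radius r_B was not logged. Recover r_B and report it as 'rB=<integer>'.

m = 1793
d = (-2, -18);  v_rel = (-2, 7),  |v_rel|² = 53
v_rel×d = (-2)·(-18) − (7)·(-2) = 50
since m = R²·53 − 50²:  R² = (2500 + 1793) / 53 = 81
R = √81 = 9  ⇒  r_B = 9 − 4 = 5

rB=5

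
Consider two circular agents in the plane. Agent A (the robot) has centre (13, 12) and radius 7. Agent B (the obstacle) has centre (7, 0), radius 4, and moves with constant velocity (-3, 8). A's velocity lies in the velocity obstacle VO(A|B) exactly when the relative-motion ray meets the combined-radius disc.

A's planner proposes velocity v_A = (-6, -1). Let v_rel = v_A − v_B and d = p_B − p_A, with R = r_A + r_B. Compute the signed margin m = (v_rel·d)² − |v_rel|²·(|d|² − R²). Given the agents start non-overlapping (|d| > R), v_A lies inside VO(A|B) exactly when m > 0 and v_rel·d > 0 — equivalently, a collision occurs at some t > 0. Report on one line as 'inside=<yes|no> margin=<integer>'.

d = (-6, -12),  |d|² = 180;  R = 7+4 = 11,  c = 180−11² = 59
v_rel = (-3, -9),  |v_rel|² = 90;  v_rel·d = (-3)·(-6) + (-9)·(-12) = 126
90·t² − 252·t + 59 = 0  ⇒  m = 126² − 90·59 = 10566
m = 10566 > 0,  v_rel·d = 126 > 0  ⇒  inside

inside=yes margin=10566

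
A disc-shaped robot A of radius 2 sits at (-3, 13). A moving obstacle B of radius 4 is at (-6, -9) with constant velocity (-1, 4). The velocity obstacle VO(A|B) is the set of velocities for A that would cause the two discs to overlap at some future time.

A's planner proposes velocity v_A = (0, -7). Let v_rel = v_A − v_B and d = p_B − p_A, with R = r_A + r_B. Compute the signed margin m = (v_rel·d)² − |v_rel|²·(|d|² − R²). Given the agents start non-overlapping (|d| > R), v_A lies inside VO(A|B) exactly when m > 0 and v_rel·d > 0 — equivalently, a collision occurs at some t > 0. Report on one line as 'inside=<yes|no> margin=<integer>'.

d = (-3, -22),  |d|² = 493;  R = 2+4 = 6,  c = 493−6² = 457
v_rel = (1, -11),  |v_rel|² = 122;  v_rel·d = (1)·(-3) + (-11)·(-22) = 239
122·t² − 478·t + 457 = 0  ⇒  m = 239² − 122·457 = 1367
m = 1367 > 0,  v_rel·d = 239 > 0  ⇒  inside

inside=yes margin=1367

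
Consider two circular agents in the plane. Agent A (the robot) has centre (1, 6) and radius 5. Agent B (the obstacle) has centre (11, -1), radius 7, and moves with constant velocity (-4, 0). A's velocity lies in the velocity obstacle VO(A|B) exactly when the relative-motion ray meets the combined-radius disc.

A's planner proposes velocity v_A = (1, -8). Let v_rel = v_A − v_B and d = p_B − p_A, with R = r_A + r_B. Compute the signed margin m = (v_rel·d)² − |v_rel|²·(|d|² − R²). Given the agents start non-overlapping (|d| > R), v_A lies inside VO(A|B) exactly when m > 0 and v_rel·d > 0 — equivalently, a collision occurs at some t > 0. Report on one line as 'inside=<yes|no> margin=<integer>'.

d = (10, -7),  |d|² = 149;  R = 5+7 = 12,  c = 149−12² = 5
v_rel = (5, -8),  |v_rel|² = 89;  v_rel·d = (5)·(10) + (-8)·(-7) = 106
89·t² − 212·t + 5 = 0  ⇒  m = 106² − 89·5 = 10791
m = 10791 > 0,  v_rel·d = 106 > 0  ⇒  inside

inside=yes margin=10791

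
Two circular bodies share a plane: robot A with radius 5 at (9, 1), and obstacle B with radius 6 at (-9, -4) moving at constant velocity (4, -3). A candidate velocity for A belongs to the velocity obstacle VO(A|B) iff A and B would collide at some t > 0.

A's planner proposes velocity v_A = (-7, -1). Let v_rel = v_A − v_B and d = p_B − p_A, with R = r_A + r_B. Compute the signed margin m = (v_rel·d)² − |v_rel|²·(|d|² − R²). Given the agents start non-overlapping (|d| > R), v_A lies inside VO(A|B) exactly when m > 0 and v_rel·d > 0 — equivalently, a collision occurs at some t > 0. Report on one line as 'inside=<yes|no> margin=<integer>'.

d = (-18, -5),  |d|² = 349;  R = 5+6 = 11,  c = 349−11² = 228
v_rel = (-11, 2),  |v_rel|² = 125;  v_rel·d = (-11)·(-18) + (2)·(-5) = 188
125·t² − 376·t + 228 = 0  ⇒  m = 188² − 125·228 = 6844
m = 6844 > 0,  v_rel·d = 188 > 0  ⇒  inside

inside=yes margin=6844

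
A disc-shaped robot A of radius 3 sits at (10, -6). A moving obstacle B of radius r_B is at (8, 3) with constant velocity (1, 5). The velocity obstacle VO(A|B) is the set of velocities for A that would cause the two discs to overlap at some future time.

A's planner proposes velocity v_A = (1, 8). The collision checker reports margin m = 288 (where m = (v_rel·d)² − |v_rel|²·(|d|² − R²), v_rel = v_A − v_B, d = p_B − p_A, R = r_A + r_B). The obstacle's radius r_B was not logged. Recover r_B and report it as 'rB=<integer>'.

m = 288
d = (-2, 9);  v_rel = (0, 3),  |v_rel|² = 9
v_rel×d = (0)·(9) − (3)·(-2) = 6
since m = R²·9 − 6²:  R² = (36 + 288) / 9 = 36
R = √36 = 6  ⇒  r_B = 6 − 3 = 3

rB=3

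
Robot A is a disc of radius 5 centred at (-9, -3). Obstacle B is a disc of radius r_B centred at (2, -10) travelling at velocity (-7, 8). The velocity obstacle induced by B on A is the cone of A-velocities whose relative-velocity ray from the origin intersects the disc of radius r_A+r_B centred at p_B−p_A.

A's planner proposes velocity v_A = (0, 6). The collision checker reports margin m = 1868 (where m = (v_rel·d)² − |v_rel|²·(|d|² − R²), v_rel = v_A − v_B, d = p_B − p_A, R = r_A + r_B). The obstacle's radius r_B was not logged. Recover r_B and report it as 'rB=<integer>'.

m = 1868
d = (11, -7);  v_rel = (7, -2),  |v_rel|² = 53
v_rel×d = (7)·(-7) − (-2)·(11) = -27
since m = R²·53 − (-27)²:  R² = (729 + 1868) / 53 = 49
R = √49 = 7  ⇒  r_B = 7 − 5 = 2

rB=2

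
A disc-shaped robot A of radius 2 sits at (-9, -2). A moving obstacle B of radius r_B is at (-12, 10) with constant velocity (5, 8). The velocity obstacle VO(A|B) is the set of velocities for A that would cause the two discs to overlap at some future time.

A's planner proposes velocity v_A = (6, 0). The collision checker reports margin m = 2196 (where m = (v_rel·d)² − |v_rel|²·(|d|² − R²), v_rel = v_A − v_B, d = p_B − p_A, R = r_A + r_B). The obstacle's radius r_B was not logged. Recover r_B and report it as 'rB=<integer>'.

m = 2196
d = (-3, 12);  v_rel = (1, -8),  |v_rel|² = 65
v_rel×d = (1)·(12) − (-8)·(-3) = -12
since m = R²·65 − (-12)²:  R² = (144 + 2196) / 65 = 36
R = √36 = 6  ⇒  r_B = 6 − 2 = 4

rB=4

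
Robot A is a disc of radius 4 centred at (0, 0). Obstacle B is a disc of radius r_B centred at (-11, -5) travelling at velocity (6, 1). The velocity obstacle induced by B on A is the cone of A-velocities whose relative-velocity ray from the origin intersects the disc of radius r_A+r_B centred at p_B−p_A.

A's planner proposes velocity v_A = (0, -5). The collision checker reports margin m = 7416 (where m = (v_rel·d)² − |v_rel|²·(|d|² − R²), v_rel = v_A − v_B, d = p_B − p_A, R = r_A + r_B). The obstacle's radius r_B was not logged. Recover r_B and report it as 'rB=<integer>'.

m = 7416
d = (-11, -5);  v_rel = (-6, -6),  |v_rel|² = 72
v_rel×d = (-6)·(-5) − (-6)·(-11) = -36
since m = R²·72 − (-36)²:  R² = (1296 + 7416) / 72 = 121
R = √121 = 11  ⇒  r_B = 11 − 4 = 7

rB=7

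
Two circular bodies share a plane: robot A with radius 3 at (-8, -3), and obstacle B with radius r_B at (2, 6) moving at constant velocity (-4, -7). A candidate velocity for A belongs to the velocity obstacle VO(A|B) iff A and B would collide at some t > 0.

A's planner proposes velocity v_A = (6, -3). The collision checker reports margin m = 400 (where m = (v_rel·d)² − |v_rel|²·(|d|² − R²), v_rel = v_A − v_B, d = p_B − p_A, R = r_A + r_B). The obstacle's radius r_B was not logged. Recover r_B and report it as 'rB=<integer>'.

m = 400
d = (10, 9);  v_rel = (10, 4),  |v_rel|² = 116
v_rel×d = (10)·(9) − (4)·(10) = 50
since m = R²·116 − 50²:  R² = (2500 + 400) / 116 = 25
R = √25 = 5  ⇒  r_B = 5 − 3 = 2

rB=2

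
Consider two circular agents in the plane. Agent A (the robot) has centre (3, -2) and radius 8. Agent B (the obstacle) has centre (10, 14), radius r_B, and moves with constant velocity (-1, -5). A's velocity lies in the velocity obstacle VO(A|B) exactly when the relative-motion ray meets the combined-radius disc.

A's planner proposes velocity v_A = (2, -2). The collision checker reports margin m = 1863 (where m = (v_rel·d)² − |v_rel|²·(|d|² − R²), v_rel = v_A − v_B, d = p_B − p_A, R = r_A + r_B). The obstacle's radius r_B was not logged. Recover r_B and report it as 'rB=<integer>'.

m = 1863
d = (7, 16);  v_rel = (3, 3),  |v_rel|² = 18
v_rel×d = (3)·(16) − (3)·(7) = 27
since m = R²·18 − 27²:  R² = (729 + 1863) / 18 = 144
R = √144 = 12  ⇒  r_B = 12 − 8 = 4

rB=4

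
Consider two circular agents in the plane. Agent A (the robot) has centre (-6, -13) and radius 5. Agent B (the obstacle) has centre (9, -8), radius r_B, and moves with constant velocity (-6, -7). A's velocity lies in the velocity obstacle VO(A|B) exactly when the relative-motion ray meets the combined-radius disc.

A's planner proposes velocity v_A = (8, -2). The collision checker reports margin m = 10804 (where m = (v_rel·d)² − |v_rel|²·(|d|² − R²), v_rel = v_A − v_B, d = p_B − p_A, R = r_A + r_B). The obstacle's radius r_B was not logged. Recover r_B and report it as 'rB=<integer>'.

m = 10804
d = (15, 5);  v_rel = (14, 5),  |v_rel|² = 221
v_rel×d = (14)·(5) − (5)·(15) = -5
since m = R²·221 − (-5)²:  R² = (25 + 10804) / 221 = 49
R = √49 = 7  ⇒  r_B = 7 − 5 = 2

rB=2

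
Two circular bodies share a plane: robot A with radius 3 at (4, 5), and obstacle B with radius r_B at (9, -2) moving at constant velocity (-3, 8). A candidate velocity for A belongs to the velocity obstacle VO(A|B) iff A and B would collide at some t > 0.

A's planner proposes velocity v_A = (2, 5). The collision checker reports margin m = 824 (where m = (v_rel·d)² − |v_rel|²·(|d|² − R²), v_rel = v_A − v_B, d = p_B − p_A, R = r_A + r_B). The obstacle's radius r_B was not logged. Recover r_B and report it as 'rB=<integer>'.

m = 824
d = (5, -7);  v_rel = (5, -3),  |v_rel|² = 34
v_rel×d = (5)·(-7) − (-3)·(5) = -20
since m = R²·34 − (-20)²:  R² = (400 + 824) / 34 = 36
R = √36 = 6  ⇒  r_B = 6 − 3 = 3

rB=3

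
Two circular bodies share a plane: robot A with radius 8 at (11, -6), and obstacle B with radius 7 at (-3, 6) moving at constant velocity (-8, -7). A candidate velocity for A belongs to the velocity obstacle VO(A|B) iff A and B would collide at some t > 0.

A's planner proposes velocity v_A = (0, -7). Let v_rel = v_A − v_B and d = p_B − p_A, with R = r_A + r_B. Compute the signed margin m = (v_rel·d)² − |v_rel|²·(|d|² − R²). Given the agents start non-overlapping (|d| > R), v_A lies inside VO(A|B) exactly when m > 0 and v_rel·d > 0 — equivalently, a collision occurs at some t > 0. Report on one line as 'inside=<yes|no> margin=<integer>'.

d = (-14, 12),  |d|² = 340;  R = 8+7 = 15,  c = 340−15² = 115
v_rel = (8, 0),  |v_rel|² = 64;  v_rel·d = (8)·(-14) + (0)·(12) = -112
64·t² + 224·t + 115 = 0  ⇒  m = (-112)² − 64·115 = 5184
m = 5184 > 0,  v_rel·d = -112 < 0  ⇒  outside

inside=no margin=5184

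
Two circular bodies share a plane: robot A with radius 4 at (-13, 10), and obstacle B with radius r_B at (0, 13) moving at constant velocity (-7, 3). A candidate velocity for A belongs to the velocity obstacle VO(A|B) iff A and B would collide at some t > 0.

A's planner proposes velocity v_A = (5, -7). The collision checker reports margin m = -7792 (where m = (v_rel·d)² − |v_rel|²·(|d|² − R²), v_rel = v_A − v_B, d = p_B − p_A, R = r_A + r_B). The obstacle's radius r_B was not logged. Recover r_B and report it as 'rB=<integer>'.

m = -7792
d = (13, 3);  v_rel = (12, -10),  |v_rel|² = 244
v_rel×d = (12)·(3) − (-10)·(13) = 166
since m = R²·244 − 166²:  R² = (27556 + -7792) / 244 = 81
R = √81 = 9  ⇒  r_B = 9 − 4 = 5

rB=5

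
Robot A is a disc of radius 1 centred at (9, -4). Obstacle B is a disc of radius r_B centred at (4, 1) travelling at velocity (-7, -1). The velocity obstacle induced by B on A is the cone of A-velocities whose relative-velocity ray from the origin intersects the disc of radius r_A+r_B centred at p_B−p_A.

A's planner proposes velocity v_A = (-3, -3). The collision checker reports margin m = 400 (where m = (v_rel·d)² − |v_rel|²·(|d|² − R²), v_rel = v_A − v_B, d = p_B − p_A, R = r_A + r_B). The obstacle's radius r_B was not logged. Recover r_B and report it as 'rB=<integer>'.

m = 400
d = (-5, 5);  v_rel = (4, -2),  |v_rel|² = 20
v_rel×d = (4)·(5) − (-2)·(-5) = 10
since m = R²·20 − 10²:  R² = (100 + 400) / 20 = 25
R = √25 = 5  ⇒  r_B = 5 − 1 = 4

rB=4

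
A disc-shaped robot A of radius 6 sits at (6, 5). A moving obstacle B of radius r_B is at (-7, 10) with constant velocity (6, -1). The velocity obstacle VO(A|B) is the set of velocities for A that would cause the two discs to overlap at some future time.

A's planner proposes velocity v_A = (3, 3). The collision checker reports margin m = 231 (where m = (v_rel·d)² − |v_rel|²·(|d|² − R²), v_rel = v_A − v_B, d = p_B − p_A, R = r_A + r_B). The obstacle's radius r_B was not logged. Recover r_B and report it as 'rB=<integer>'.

m = 231
d = (-13, 5);  v_rel = (-3, 4),  |v_rel|² = 25
v_rel×d = (-3)·(5) − (4)·(-13) = 37
since m = R²·25 − 37²:  R² = (1369 + 231) / 25 = 64
R = √64 = 8  ⇒  r_B = 8 − 6 = 2

rB=2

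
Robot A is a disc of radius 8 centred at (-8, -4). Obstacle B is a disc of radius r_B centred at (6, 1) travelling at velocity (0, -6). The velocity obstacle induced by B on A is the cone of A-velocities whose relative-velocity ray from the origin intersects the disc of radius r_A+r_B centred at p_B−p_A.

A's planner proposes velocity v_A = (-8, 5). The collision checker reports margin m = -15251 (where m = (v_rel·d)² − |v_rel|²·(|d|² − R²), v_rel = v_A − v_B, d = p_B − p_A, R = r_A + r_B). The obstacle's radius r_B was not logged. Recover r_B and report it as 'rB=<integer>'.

m = -15251
d = (14, 5);  v_rel = (-8, 11),  |v_rel|² = 185
v_rel×d = (-8)·(5) − (11)·(14) = -194
since m = R²·185 − (-194)²:  R² = (37636 + -15251) / 185 = 121
R = √121 = 11  ⇒  r_B = 11 − 8 = 3

rB=3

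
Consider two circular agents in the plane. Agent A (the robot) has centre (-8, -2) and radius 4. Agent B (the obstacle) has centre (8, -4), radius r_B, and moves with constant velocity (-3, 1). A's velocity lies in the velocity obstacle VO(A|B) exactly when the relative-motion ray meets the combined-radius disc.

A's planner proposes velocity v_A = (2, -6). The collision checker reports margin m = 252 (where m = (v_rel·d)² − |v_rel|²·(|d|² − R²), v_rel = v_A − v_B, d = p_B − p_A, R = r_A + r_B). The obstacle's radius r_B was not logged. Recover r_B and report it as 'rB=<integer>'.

m = 252
d = (16, -2);  v_rel = (5, -7),  |v_rel|² = 74
v_rel×d = (5)·(-2) − (-7)·(16) = 102
since m = R²·74 − 102²:  R² = (10404 + 252) / 74 = 144
R = √144 = 12  ⇒  r_B = 12 − 4 = 8

rB=8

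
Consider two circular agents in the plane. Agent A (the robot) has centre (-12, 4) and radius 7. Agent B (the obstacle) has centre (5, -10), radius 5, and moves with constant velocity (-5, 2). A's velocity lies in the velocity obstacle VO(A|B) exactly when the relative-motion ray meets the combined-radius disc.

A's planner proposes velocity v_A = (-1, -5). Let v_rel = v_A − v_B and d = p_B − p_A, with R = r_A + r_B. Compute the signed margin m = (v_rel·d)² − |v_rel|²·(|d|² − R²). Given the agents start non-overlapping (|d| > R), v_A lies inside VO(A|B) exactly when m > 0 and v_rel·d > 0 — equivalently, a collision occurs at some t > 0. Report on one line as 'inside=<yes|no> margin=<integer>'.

d = (17, -14),  |d|² = 485;  R = 7+5 = 12,  c = 485−12² = 341
v_rel = (4, -7),  |v_rel|² = 65;  v_rel·d = (4)·(17) + (-7)·(-14) = 166
65·t² − 332·t + 341 = 0  ⇒  m = 166² − 65·341 = 5391
m = 5391 > 0,  v_rel·d = 166 > 0  ⇒  inside

inside=yes margin=5391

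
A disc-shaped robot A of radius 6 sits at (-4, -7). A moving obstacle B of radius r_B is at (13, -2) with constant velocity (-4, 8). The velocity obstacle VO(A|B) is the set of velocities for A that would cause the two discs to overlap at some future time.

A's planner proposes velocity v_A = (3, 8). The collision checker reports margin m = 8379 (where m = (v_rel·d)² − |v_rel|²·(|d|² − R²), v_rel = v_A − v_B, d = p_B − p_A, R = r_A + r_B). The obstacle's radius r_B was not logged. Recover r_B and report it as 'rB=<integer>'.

m = 8379
d = (17, 5);  v_rel = (7, 0),  |v_rel|² = 49
v_rel×d = (7)·(5) − (0)·(17) = 35
since m = R²·49 − 35²:  R² = (1225 + 8379) / 49 = 196
R = √196 = 14  ⇒  r_B = 14 − 6 = 8

rB=8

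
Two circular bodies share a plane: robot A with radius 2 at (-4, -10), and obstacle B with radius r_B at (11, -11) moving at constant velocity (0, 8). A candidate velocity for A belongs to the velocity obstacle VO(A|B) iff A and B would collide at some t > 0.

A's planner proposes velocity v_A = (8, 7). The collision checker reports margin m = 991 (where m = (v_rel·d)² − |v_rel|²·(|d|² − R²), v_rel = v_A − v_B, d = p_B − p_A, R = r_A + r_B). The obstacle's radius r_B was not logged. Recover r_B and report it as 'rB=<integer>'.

m = 991
d = (15, -1);  v_rel = (8, -1),  |v_rel|² = 65
v_rel×d = (8)·(-1) − (-1)·(15) = 7
since m = R²·65 − 7²:  R² = (49 + 991) / 65 = 16
R = √16 = 4  ⇒  r_B = 4 − 2 = 2

rB=2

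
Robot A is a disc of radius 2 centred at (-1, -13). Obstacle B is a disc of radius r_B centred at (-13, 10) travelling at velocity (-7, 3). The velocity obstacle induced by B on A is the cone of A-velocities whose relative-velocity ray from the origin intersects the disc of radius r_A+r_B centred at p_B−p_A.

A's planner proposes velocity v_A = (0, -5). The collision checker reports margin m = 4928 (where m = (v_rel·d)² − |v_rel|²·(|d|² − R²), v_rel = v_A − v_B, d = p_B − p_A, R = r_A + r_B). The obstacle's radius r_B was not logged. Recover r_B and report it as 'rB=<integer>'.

m = 4928
d = (-12, 23);  v_rel = (7, -8),  |v_rel|² = 113
v_rel×d = (7)·(23) − (-8)·(-12) = 65
since m = R²·113 − 65²:  R² = (4225 + 4928) / 113 = 81
R = √81 = 9  ⇒  r_B = 9 − 2 = 7

rB=7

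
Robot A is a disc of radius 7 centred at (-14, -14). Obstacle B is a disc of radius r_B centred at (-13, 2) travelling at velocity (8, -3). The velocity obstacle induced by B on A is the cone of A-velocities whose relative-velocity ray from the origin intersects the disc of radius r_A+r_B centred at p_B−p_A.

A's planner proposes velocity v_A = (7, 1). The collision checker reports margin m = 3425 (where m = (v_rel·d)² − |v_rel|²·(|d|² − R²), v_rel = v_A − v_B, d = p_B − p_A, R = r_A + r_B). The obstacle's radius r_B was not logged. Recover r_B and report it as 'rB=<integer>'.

m = 3425
d = (1, 16);  v_rel = (-1, 4),  |v_rel|² = 17
v_rel×d = (-1)·(16) − (4)·(1) = -20
since m = R²·17 − (-20)²:  R² = (400 + 3425) / 17 = 225
R = √225 = 15  ⇒  r_B = 15 − 7 = 8

rB=8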